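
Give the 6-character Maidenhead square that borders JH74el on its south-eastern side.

JH74fk

Longitude subsquare e = 4; +1 → 5 = f.
Latitude subsquare l = 11; −1 → 10 = k.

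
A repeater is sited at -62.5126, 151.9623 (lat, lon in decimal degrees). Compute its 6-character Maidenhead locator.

QC57xl

Offset from 180°W / 90°S: lon 331.9623°, lat 27.4874°.
Field: 331.9623/20 → 16 → Q, 27.4874/10 → 2 → C; chars QC.
Square: 11.9623/2 → 5, 7.4874/1 → 7; chars 57.
Subsquare: 1.9623/0.0833333 → 23 → x, 0.4874/0.0416667 → 11 → l; chars xl.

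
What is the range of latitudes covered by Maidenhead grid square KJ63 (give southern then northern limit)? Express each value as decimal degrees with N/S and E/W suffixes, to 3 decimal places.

3.000° N, 4.000° N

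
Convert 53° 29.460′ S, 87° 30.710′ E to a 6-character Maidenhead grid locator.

Shift to the Maidenhead origin (180°W, 90°S): lon 267.5118, lat 36.5090.
Field: 267.5118/20 → 13 → N, 36.5090/10 → 3 → D; chars ND.
Square: 7.5118/2 → 3, 6.5090/1 → 6; chars 36.
Subsquare: 1.5118/0.0833333 → 18 → s, 0.5090/0.0416667 → 12 → m; chars sm.

ND36sm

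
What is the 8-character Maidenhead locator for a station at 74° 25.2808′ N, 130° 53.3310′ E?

PQ54kk61

Offset from 180°W / 90°S: lon 310.88885°, lat 164.42135°.
Field: lon ⌊310.88885/20⌋ = 15 → P; lat ⌊164.42135/10⌋ = 16 → Q.
Square: lon ⌊10.88885/2⌋ = 5; lat ⌊4.42135/1⌋ = 4.
Subsquare: lon ⌊0.88885/0.0833333⌋ = 10 → k; lat ⌊0.42135/0.0416667⌋ = 10 → k.
Extended square: lon ⌊0.05552/0.00833333⌋ = 6; lat ⌊0.00468/0.00416667⌋ = 1.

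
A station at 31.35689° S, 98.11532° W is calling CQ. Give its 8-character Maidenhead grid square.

Offset from 180°W / 90°S: lon 81.88468°, lat 58.64311°.
Field (20°×10°, letters A–R): lon ⌊81.88468/20⌋ = 4 → E; lat ⌊58.64311/10⌋ = 5 → F.
Square (2°×1°, digits 0–9): lon ⌊1.88468/2⌋ = 0; lat ⌊8.64311/1⌋ = 8.
Subsquare (5′×2.5′, letters a–x): lon ⌊1.88468/0.0833333⌋ = 22 → w; lat ⌊0.64311/0.0416667⌋ = 15 → p.
Extended square (30″×15″, digits 0–9): lon ⌊0.05135/0.00833333⌋ = 6; lat ⌊0.01811/0.00416667⌋ = 4.

EF08wp64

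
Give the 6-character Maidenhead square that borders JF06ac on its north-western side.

IF96xd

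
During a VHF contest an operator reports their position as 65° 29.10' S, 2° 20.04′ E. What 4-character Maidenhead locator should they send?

Offset from 180°W / 90°S: lon 182.33°, lat 24.52°.
Field: lon ⌊182.33/20⌋ = 9 → J; lat ⌊24.52/10⌋ = 2 → C.
Square: lon ⌊2.33/2⌋ = 1; lat ⌊4.52/1⌋ = 4.

JC14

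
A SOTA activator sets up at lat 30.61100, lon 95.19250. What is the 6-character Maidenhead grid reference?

Add 180° to longitude and 90° to latitude: 275.1925, 120.6110.
Field (20°×10°, letters A–R): lon ⌊275.1925/20⌋ = 13 → N; lat ⌊120.6110/10⌋ = 12 → M.
Square (2°×1°, digits 0–9): lon ⌊15.1925/2⌋ = 7; lat ⌊0.6110/1⌋ = 0.
Subsquare (5′×2.5′, letters a–x): lon ⌊1.1925/0.0833333⌋ = 14 → o; lat ⌊0.6110/0.0416667⌋ = 14 → o.

NM70oo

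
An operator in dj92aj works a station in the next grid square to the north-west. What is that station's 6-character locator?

DJ82xk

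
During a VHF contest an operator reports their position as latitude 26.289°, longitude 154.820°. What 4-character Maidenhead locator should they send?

Shift to the Maidenhead origin (180°W, 90°S): lon 334.82, lat 116.29.
Field: lon ⌊334.82/20⌋ = 16 → Q; lat ⌊116.29/10⌋ = 11 → L.
Square: lon ⌊14.82/2⌋ = 7; lat ⌊6.29/1⌋ = 6.

QL76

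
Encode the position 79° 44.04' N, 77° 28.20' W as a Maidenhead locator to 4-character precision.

FQ19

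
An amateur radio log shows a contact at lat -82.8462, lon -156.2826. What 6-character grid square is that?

BA17ud

Offset from 180°W / 90°S: lon 23.7174°, lat 7.1538°.
Field: 23.7174/20 → 1 → B, 7.1538/10 → 0 → A; chars BA.
Square: 3.7174/2 → 1, 7.1538/1 → 7; chars 17.
Subsquare: 1.7174/0.0833333 → 20 → u, 0.1538/0.0416667 → 3 → d; chars ud.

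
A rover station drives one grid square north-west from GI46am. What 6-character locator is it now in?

GI36xn

Longitude subsquare a = 0; −1 → -1, wraps to 23 = x, carry into square.
Longitude square 4; −1 → 3.
Latitude subsquare m = 12; +1 → 13 = n.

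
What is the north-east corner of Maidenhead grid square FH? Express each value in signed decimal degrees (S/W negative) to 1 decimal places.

Field F=5, H=7: +5·20° lon, +7·10° lat → SW at lon -80°, lat -20°.
Cell spans 20° lon × 10° lat. NE corner is SW corner plus one full cell.
latitude -10.0, longitude -60.0.

-10.0, -60.0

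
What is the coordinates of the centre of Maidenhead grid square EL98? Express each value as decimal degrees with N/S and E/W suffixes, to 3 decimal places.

28.500° N, 81.000° W

Field E=4, L=11: +4·20° lon, +11·10° lat → SW at lon -100°, lat 20°.
Square 9, 8: +9·2° lon, +8·1° lat → SW at lon -82°, lat 28°.
Cell spans 2° lon × 1° lat. Centre is SW corner plus half of each.
latitude 28.500° N, longitude 81.000° W.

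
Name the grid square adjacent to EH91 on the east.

FH01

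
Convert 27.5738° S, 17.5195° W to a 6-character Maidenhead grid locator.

Shift to the Maidenhead origin (180°W, 90°S): lon 162.4805, lat 62.4262.
Field: lon ⌊162.4805/20⌋ = 8 → I; lat ⌊62.4262/10⌋ = 6 → G.
Square: lon ⌊2.4805/2⌋ = 1; lat ⌊2.4262/1⌋ = 2.
Subsquare: lon ⌊0.4805/0.0833333⌋ = 5 → f; lat ⌊0.4262/0.0416667⌋ = 10 → k.

IG12fk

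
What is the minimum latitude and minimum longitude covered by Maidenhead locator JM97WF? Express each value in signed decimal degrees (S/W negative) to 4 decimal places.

37.2083, 19.8333

Field J=9, M=12: +9·20° lon, +12·10° lat → SW at lon 0°, lat 30°.
Square 9, 7: +9·2° lon, +7·1° lat → SW at lon 18°, lat 37°.
Subsquare w=22, f=5: +22·0.0833333° lon, +5·0.0416667° lat → SW at lon 19.8333°, lat 37.2083°.
latitude 37.2083, longitude 19.8333.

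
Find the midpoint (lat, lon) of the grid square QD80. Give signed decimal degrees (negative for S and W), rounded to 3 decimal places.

-59.500, 157.000

Field Q=16, D=3: +16·20° lon, +3·10° lat → SW at lon 140°, lat -60°.
Square 8, 0: +8·2° lon, +0·1° lat → SW at lon 156°, lat -60°.
Cell spans 2° lon × 1° lat. Centre is SW corner plus half of each.
latitude -59.500, longitude 157.000.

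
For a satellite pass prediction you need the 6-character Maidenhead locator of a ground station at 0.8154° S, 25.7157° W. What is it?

Offset from 180°W / 90°S: lon 154.2843°, lat 89.1846°.
Field: lon ⌊154.2843/20⌋ = 7 → H; lat ⌊89.1846/10⌋ = 8 → I.
Square: lon ⌊14.2843/2⌋ = 7; lat ⌊9.1846/1⌋ = 9.
Subsquare: lon ⌊0.2843/0.0833333⌋ = 3 → d; lat ⌊0.1846/0.0416667⌋ = 4 → e.

HI79de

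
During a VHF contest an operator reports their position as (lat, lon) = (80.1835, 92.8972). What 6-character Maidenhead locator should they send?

NR60ke

Offset from 180°W / 90°S: lon 272.8972°, lat 170.1835°.
Field (20°×10°, letters A–R): 272.8972/20 → 13 → N, 170.1835/10 → 17 → R; chars NR.
Square (2°×1°, digits 0–9): 12.8972/2 → 6, 0.1835/1 → 0; chars 60.
Subsquare (5′×2.5′, letters a–x): 0.8972/0.0833333 → 10 → k, 0.1835/0.0416667 → 4 → e; chars ke.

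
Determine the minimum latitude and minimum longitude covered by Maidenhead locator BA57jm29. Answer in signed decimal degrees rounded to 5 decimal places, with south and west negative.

-82.46250, -149.23333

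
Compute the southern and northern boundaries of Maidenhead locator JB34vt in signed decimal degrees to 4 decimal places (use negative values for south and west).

Field J=9, B=1: +9·20° lon, +1·10° lat → SW at lon 0°, lat -80°.
Square 3, 4: +3·2° lon, +4·1° lat → SW at lon 6°, lat -76°.
Subsquare v=21, t=19: +21·0.0833333° lon, +19·0.0416667° lat → SW at lon 7.75°, lat -75.2083°.
Cell spans 0.0833333° lon × 0.0416667° lat.
south -75.2083, north -75.1667.

-75.2083, -75.1667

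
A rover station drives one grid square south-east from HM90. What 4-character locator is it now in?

Longitude square 9; +1 → 10, wraps to 0, carry into field.
Longitude field H = 7; +1 → 8 = I.
Latitude square 0; −1 → -1, wraps to 9, carry into field.
Latitude field M = 12; −1 → 11 = L.

IL09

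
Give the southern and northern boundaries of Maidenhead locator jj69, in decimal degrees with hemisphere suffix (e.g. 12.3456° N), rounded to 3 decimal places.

Field J=9, J=9: +9·20° lon, +9·10° lat → SW at lon 0°, lat 0°.
Square 6, 9: +6·2° lon, +9·1° lat → SW at lon 12°, lat 9°.
Cell spans 2° lon × 1° lat.
south 9.000° N, north 10.000° N.

9.000° N, 10.000° N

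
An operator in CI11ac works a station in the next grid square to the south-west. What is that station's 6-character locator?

Longitude subsquare a = 0; −1 → -1, wraps to 23 = x, carry into square.
Longitude square 1; −1 → 0.
Latitude subsquare c = 2; −1 → 1 = b.

CI01xb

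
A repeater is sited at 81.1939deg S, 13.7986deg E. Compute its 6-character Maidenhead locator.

Offset from 180°W / 90°S: lon 193.7986°, lat 8.8061°.
Field: 193.7986/20 → 9 → J, 8.8061/10 → 0 → A; chars JA.
Square: 13.7986/2 → 6, 8.8061/1 → 8; chars 68.
Subsquare: 1.7986/0.0833333 → 21 → v, 0.8061/0.0416667 → 19 → t; chars vt.

JA68vt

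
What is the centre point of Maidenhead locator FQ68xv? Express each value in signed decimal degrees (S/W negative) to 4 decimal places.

78.8958, -66.0417

Field F=5, Q=16: +5·20° lon, +16·10° lat → SW at lon -80°, lat 70°.
Square 6, 8: +6·2° lon, +8·1° lat → SW at lon -68°, lat 78°.
Subsquare x=23, v=21: +23·0.0833333° lon, +21·0.0416667° lat → SW at lon -66.0833°, lat 78.875°.
Cell spans 0.0833333° lon × 0.0416667° lat. Centre is SW corner plus half of each.
latitude 78.8958, longitude -66.0417.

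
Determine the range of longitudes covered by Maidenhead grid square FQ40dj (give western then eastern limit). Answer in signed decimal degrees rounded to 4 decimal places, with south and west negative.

-71.7500, -71.6667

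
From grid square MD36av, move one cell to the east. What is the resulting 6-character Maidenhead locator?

MD36bv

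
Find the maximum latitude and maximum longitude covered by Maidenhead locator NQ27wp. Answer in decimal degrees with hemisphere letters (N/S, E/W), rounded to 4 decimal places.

Field N=13, Q=16: +13·20° lon, +16·10° lat → SW at lon 80°, lat 70°.
Square 2, 7: +2·2° lon, +7·1° lat → SW at lon 84°, lat 77°.
Subsquare w=22, p=15: +22·0.0833333° lon, +15·0.0416667° lat → SW at lon 85.8333°, lat 77.625°.
Cell spans 0.0833333° lon × 0.0416667° lat. NE corner is SW corner plus one full cell.
latitude 77.6667° N, longitude 85.9167° E.

77.6667° N, 85.9167° E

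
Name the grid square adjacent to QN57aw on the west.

QN47xw

Longitude subsquare a = 0; −1 → -1, wraps to 23 = x, carry into square.
Longitude square 5; −1 → 4.
The latitude characters are unchanged.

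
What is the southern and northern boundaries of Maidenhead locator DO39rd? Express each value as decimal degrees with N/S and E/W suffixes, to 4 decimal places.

Field D=3, O=14: +3·20° lon, +14·10° lat → SW at lon -120°, lat 50°.
Square 3, 9: +3·2° lon, +9·1° lat → SW at lon -114°, lat 59°.
Subsquare r=17, d=3: +17·0.0833333° lon, +3·0.0416667° lat → SW at lon -112.583°, lat 59.125°.
Cell spans 0.0833333° lon × 0.0416667° lat.
south 59.1250° N, north 59.1667° N.

59.1250° N, 59.1667° N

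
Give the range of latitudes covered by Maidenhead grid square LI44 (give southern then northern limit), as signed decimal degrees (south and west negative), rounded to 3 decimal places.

Field L=11, I=8: +11·20° lon, +8·10° lat → SW at lon 40°, lat -10°.
Square 4, 4: +4·2° lon, +4·1° lat → SW at lon 48°, lat -6°.
Cell spans 2° lon × 1° lat.
south -6.000, north -5.000.

-6.000, -5.000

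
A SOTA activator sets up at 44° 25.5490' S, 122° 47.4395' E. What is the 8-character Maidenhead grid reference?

Add 180° to longitude and 90° to latitude: 302.79066, 45.57418.
Field (20°×10°, letters A–R): 302.79066/20 → 15 → P, 45.57418/10 → 4 → E; chars PE.
Square (2°×1°, digits 0–9): 2.79066/2 → 1, 5.57418/1 → 5; chars 15.
Subsquare (5′×2.5′, letters a–x): 0.79066/0.0833333 → 9 → j, 0.57418/0.0416667 → 13 → n; chars jn.
Extended square (30″×15″, digits 0–9): 0.04066/0.00833333 → 4, 0.03252/0.00416667 → 7; chars 47.

PE15jn47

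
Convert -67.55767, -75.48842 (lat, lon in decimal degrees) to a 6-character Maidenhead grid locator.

FC22gk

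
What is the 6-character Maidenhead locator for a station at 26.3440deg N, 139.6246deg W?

CL06ei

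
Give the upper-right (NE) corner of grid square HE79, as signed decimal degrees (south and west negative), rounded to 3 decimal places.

-40.000, -24.000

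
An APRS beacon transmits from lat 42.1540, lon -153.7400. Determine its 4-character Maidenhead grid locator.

BN32

Add 180° to longitude and 90° to latitude: 26.26, 132.15.
Field: 26.26/20 → 1 → B, 132.15/10 → 13 → N; chars BN.
Square: 6.26/2 → 3, 2.15/1 → 2; chars 32.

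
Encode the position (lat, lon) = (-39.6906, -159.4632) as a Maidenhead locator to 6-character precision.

BF00gh

Offset from 180°W / 90°S: lon 20.5368°, lat 50.3094°.
Field: lon ⌊20.5368/20⌋ = 1 → B; lat ⌊50.3094/10⌋ = 5 → F.
Square: lon ⌊0.5368/2⌋ = 0; lat ⌊0.3094/1⌋ = 0.
Subsquare: lon ⌊0.5368/0.0833333⌋ = 6 → g; lat ⌊0.3094/0.0416667⌋ = 7 → h.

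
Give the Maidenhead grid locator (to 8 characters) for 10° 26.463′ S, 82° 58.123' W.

EH89mn34

Shift to the Maidenhead origin (180°W, 90°S): lon 97.03128, lat 79.55895.
Field: 97.03128/20 → 4 → E, 79.55895/10 → 7 → H; chars EH.
Square: 17.03128/2 → 8, 9.55895/1 → 9; chars 89.
Subsquare: 1.03128/0.0833333 → 12 → m, 0.55895/0.0416667 → 13 → n; chars mn.
Extended square: 0.03128/0.00833333 → 3, 0.01728/0.00416667 → 4; chars 34.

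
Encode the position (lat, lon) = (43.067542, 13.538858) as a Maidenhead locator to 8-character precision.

JN63sb46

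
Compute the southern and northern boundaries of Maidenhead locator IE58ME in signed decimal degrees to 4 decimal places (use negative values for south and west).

-41.8333, -41.7917

Field I=8, E=4: +8·20° lon, +4·10° lat → SW at lon -20°, lat -50°.
Square 5, 8: +5·2° lon, +8·1° lat → SW at lon -10°, lat -42°.
Subsquare m=12, e=4: +12·0.0833333° lon, +4·0.0416667° lat → SW at lon -9°, lat -41.8333°.
Cell spans 0.0833333° lon × 0.0416667° lat.
south -41.8333, north -41.7917.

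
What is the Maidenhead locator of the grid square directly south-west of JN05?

IN94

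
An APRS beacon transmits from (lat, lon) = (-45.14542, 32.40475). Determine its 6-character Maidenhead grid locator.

Offset from 180°W / 90°S: lon 212.4048°, lat 44.8546°.
Field: 212.4048/20 → 10 → K, 44.8546/10 → 4 → E; chars KE.
Square: 12.4048/2 → 6, 4.8546/1 → 4; chars 64.
Subsquare: 0.4048/0.0833333 → 4 → e, 0.8546/0.0416667 → 20 → u; chars eu.

KE64eu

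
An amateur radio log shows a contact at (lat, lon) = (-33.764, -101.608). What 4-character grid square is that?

Add 180° to longitude and 90° to latitude: 78.39, 56.24.
Field: lon ⌊78.39/20⌋ = 3 → D; lat ⌊56.24/10⌋ = 5 → F.
Square: lon ⌊18.39/2⌋ = 9; lat ⌊6.24/1⌋ = 6.

DF96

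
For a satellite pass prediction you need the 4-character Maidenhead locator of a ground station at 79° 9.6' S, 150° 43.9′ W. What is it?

BB40

Shift to the Maidenhead origin (180°W, 90°S): lon 29.27, lat 10.84.
Field: lon ⌊29.27/20⌋ = 1 → B; lat ⌊10.84/10⌋ = 1 → B.
Square: lon ⌊9.27/2⌋ = 4; lat ⌊0.84/1⌋ = 0.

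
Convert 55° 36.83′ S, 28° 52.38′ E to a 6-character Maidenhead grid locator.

Add 180° to longitude and 90° to latitude: 208.8730, 34.3862.
Field: lon ⌊208.8730/20⌋ = 10 → K; lat ⌊34.3862/10⌋ = 3 → D.
Square: lon ⌊8.8730/2⌋ = 4; lat ⌊4.3862/1⌋ = 4.
Subsquare: lon ⌊0.8730/0.0833333⌋ = 10 → k; lat ⌊0.3862/0.0416667⌋ = 9 → j.

KD44kj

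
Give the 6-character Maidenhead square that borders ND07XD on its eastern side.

ND17ad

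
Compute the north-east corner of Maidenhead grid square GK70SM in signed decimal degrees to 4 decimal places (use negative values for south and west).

10.5417, -44.4167

Field G=6, K=10: +6·20° lon, +10·10° lat → SW at lon -60°, lat 10°.
Square 7, 0: +7·2° lon, +0·1° lat → SW at lon -46°, lat 10°.
Subsquare s=18, m=12: +18·0.0833333° lon, +12·0.0416667° lat → SW at lon -44.5°, lat 10.5°.
Cell spans 0.0833333° lon × 0.0416667° lat. NE corner is SW corner plus one full cell.
latitude 10.5417, longitude -44.4167.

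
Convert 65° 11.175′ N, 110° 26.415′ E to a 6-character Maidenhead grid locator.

OP55fe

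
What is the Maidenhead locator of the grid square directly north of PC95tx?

PC96ta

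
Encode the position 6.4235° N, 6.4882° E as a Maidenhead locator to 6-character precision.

Shift to the Maidenhead origin (180°W, 90°S): lon 186.4882, lat 96.4235.
Field (20°×10°, letters A–R): 186.4882/20 → 9 → J, 96.4235/10 → 9 → J; chars JJ.
Square (2°×1°, digits 0–9): 6.4882/2 → 3, 6.4235/1 → 6; chars 36.
Subsquare (5′×2.5′, letters a–x): 0.4882/0.0833333 → 5 → f, 0.4235/0.0416667 → 10 → k; chars fk.

JJ36fk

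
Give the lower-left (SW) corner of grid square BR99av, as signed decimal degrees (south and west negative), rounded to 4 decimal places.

Field B=1, R=17: +1·20° lon, +17·10° lat → SW at lon -160°, lat 80°.
Square 9, 9: +9·2° lon, +9·1° lat → SW at lon -142°, lat 89°.
Subsquare a=0, v=21: +0·0.0833333° lon, +21·0.0416667° lat → SW at lon -142°, lat 89.875°.
latitude 89.8750, longitude -142.0000.

89.8750, -142.0000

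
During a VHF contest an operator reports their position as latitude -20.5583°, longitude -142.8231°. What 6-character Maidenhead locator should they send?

Offset from 180°W / 90°S: lon 37.1769°, lat 69.4417°.
Field: lon ⌊37.1769/20⌋ = 1 → B; lat ⌊69.4417/10⌋ = 6 → G.
Square: lon ⌊17.1769/2⌋ = 8; lat ⌊9.4417/1⌋ = 9.
Subsquare: lon ⌊1.1769/0.0833333⌋ = 14 → o; lat ⌊0.4417/0.0416667⌋ = 10 → k.

BG89ok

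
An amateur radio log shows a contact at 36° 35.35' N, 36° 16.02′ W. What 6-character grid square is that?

Shift to the Maidenhead origin (180°W, 90°S): lon 143.7330, lat 126.5892.
Field (20°×10°, letters A–R): lon ⌊143.7330/20⌋ = 7 → H; lat ⌊126.5892/10⌋ = 12 → M.
Square (2°×1°, digits 0–9): lon ⌊3.7330/2⌋ = 1; lat ⌊6.5892/1⌋ = 6.
Subsquare (5′×2.5′, letters a–x): lon ⌊1.7330/0.0833333⌋ = 20 → u; lat ⌊0.5892/0.0416667⌋ = 14 → o.

HM16uo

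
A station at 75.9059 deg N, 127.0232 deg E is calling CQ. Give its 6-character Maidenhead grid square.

Add 180° to longitude and 90° to latitude: 307.0232, 165.9059.
Field (20°×10°, letters A–R): lon ⌊307.0232/20⌋ = 15 → P; lat ⌊165.9059/10⌋ = 16 → Q.
Square (2°×1°, digits 0–9): lon ⌊7.0232/2⌋ = 3; lat ⌊5.9059/1⌋ = 5.
Subsquare (5′×2.5′, letters a–x): lon ⌊1.0232/0.0833333⌋ = 12 → m; lat ⌊0.9059/0.0416667⌋ = 21 → v.

PQ35mv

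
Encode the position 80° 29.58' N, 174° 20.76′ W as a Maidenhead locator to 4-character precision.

Add 180° to longitude and 90° to latitude: 5.65, 170.49.
Field: 5.65/20 → 0 → A, 170.49/10 → 17 → R; chars AR.
Square: 5.65/2 → 2, 0.49/1 → 0; chars 20.

AR20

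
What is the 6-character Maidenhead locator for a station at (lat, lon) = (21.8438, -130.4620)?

Add 180° to longitude and 90° to latitude: 49.5380, 111.8438.
Field: lon ⌊49.5380/20⌋ = 2 → C; lat ⌊111.8438/10⌋ = 11 → L.
Square: lon ⌊9.5380/2⌋ = 4; lat ⌊1.8438/1⌋ = 1.
Subsquare: lon ⌊1.5380/0.0833333⌋ = 18 → s; lat ⌊0.8438/0.0416667⌋ = 20 → u.

CL41su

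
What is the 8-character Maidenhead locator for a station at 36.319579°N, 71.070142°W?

FM46lh16

Add 180° to longitude and 90° to latitude: 108.92986, 126.31958.
Field: lon ⌊108.92986/20⌋ = 5 → F; lat ⌊126.31958/10⌋ = 12 → M.
Square: lon ⌊8.92986/2⌋ = 4; lat ⌊6.31958/1⌋ = 6.
Subsquare: lon ⌊0.92986/0.0833333⌋ = 11 → l; lat ⌊0.31958/0.0416667⌋ = 7 → h.
Extended square: lon ⌊0.01319/0.00833333⌋ = 1; lat ⌊0.02791/0.00416667⌋ = 6.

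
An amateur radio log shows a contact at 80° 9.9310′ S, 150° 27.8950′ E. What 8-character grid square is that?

Offset from 180°W / 90°S: lon 330.46492°, lat 9.83448°.
Field: lon ⌊330.46492/20⌋ = 16 → Q; lat ⌊9.83448/10⌋ = 0 → A.
Square: lon ⌊10.46492/2⌋ = 5; lat ⌊9.83448/1⌋ = 9.
Subsquare: lon ⌊0.46492/0.0833333⌋ = 5 → f; lat ⌊0.83448/0.0416667⌋ = 20 → u.
Extended square: lon ⌊0.04825/0.00833333⌋ = 5; lat ⌊0.00115/0.00416667⌋ = 0.

QA59fu50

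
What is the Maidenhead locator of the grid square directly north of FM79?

Latitude square 9; +1 → 10, wraps to 0, carry into field.
Latitude field M = 12; +1 → 13 = N.
The longitude characters are unchanged.

FN70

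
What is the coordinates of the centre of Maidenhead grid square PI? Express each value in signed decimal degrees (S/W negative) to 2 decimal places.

-5.00, 130.00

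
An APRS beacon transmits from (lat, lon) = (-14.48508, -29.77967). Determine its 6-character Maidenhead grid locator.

HH55cm

Offset from 180°W / 90°S: lon 150.2203°, lat 75.5149°.
Field: 150.2203/20 → 7 → H, 75.5149/10 → 7 → H; chars HH.
Square: 10.2203/2 → 5, 5.5149/1 → 5; chars 55.
Subsquare: 0.2203/0.0833333 → 2 → c, 0.5149/0.0416667 → 12 → m; chars cm.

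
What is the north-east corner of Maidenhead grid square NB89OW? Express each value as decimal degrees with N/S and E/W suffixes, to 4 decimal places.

Field N=13, B=1: +13·20° lon, +1·10° lat → SW at lon 80°, lat -80°.
Square 8, 9: +8·2° lon, +9·1° lat → SW at lon 96°, lat -71°.
Subsquare o=14, w=22: +14·0.0833333° lon, +22·0.0416667° lat → SW at lon 97.1667°, lat -70.0833°.
Cell spans 0.0833333° lon × 0.0416667° lat. NE corner is SW corner plus one full cell.
latitude 70.0417° S, longitude 97.2500° E.

70.0417° S, 97.2500° E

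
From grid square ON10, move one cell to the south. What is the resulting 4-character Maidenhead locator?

OM19

Latitude square 0; −1 → -1, wraps to 9, carry into field.
Latitude field N = 13; −1 → 12 = M.
The longitude characters are unchanged.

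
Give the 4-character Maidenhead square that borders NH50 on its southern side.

NG59

Latitude square 0; −1 → -1, wraps to 9, carry into field.
Latitude field H = 7; −1 → 6 = G.
The longitude characters are unchanged.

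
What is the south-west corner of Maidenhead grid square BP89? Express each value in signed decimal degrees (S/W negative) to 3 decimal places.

69.000, -144.000

Field B=1, P=15: +1·20° lon, +15·10° lat → SW at lon -160°, lat 60°.
Square 8, 9: +8·2° lon, +9·1° lat → SW at lon -144°, lat 69°.
latitude 69.000, longitude -144.000.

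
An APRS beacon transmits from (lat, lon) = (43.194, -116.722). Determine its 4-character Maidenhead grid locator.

DN13

Add 180° to longitude and 90° to latitude: 63.28, 133.19.
Field: 63.28/20 → 3 → D, 133.19/10 → 13 → N; chars DN.
Square: 3.28/2 → 1, 3.19/1 → 3; chars 13.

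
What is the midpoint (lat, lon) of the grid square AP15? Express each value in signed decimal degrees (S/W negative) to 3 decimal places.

65.500, -177.000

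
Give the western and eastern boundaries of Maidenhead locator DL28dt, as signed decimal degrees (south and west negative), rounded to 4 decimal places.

-115.7500, -115.6667

Field D=3, L=11: +3·20° lon, +11·10° lat → SW at lon -120°, lat 20°.
Square 2, 8: +2·2° lon, +8·1° lat → SW at lon -116°, lat 28°.
Subsquare d=3, t=19: +3·0.0833333° lon, +19·0.0416667° lat → SW at lon -115.75°, lat 28.7917°.
Cell spans 0.0833333° lon × 0.0416667° lat.
west -115.7500, east -115.6667.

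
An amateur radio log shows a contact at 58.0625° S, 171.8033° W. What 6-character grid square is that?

Offset from 180°W / 90°S: lon 8.1967°, lat 31.9375°.
Field (20°×10°, letters A–R): 8.1967/20 → 0 → A, 31.9375/10 → 3 → D; chars AD.
Square (2°×1°, digits 0–9): 8.1967/2 → 4, 1.9375/1 → 1; chars 41.
Subsquare (5′×2.5′, letters a–x): 0.1967/0.0833333 → 2 → c, 0.9375/0.0416667 → 22 → w; chars cw.

AD41cw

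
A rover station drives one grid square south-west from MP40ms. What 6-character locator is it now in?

Longitude subsquare m = 12; −1 → 11 = l.
Latitude subsquare s = 18; −1 → 17 = r.

MP40lr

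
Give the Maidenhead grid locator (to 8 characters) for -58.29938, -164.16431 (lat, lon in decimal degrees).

AD71wq08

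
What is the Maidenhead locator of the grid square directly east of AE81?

Longitude square 8; +1 → 9.
The latitude characters are unchanged.

AE91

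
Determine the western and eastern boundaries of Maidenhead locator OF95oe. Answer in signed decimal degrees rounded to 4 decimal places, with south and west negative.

119.1667, 119.2500

Field O=14, F=5: +14·20° lon, +5·10° lat → SW at lon 100°, lat -40°.
Square 9, 5: +9·2° lon, +5·1° lat → SW at lon 118°, lat -35°.
Subsquare o=14, e=4: +14·0.0833333° lon, +4·0.0416667° lat → SW at lon 119.167°, lat -34.8333°.
Cell spans 0.0833333° lon × 0.0416667° lat.
west 119.1667, east 119.2500.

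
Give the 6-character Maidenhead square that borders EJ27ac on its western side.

EJ17xc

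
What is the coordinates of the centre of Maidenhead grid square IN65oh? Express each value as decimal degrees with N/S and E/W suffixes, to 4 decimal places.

45.3125° N, 6.7917° W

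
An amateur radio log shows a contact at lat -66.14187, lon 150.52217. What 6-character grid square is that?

QC53gu

Add 180° to longitude and 90° to latitude: 330.5222, 23.8581.
Field: 330.5222/20 → 16 → Q, 23.8581/10 → 2 → C; chars QC.
Square: 10.5222/2 → 5, 3.8581/1 → 3; chars 53.
Subsquare: 0.5222/0.0833333 → 6 → g, 0.8581/0.0416667 → 20 → u; chars gu.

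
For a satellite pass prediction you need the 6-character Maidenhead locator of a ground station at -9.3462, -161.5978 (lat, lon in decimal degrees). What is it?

Offset from 180°W / 90°S: lon 18.4022°, lat 80.6538°.
Field: 18.4022/20 → 0 → A, 80.6538/10 → 8 → I; chars AI.
Square: 18.4022/2 → 9, 0.6538/1 → 0; chars 90.
Subsquare: 0.4022/0.0833333 → 4 → e, 0.6538/0.0416667 → 15 → p; chars ep.

AI90ep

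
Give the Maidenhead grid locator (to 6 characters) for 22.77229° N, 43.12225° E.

LL12ns

Add 180° to longitude and 90° to latitude: 223.1223, 112.7723.
Field: lon ⌊223.1223/20⌋ = 11 → L; lat ⌊112.7723/10⌋ = 11 → L.
Square: lon ⌊3.1223/2⌋ = 1; lat ⌊2.7723/1⌋ = 2.
Subsquare: lon ⌊1.1223/0.0833333⌋ = 13 → n; lat ⌊0.7723/0.0416667⌋ = 18 → s.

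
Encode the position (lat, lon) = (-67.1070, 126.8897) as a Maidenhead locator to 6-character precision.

Shift to the Maidenhead origin (180°W, 90°S): lon 306.8897, lat 22.8930.
Field: lon ⌊306.8897/20⌋ = 15 → P; lat ⌊22.8930/10⌋ = 2 → C.
Square: lon ⌊6.8897/2⌋ = 3; lat ⌊2.8930/1⌋ = 2.
Subsquare: lon ⌊0.8897/0.0833333⌋ = 10 → k; lat ⌊0.8930/0.0416667⌋ = 21 → v.

PC32kv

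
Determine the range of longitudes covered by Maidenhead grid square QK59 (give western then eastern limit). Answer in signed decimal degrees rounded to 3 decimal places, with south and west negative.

Field Q=16, K=10: +16·20° lon, +10·10° lat → SW at lon 140°, lat 10°.
Square 5, 9: +5·2° lon, +9·1° lat → SW at lon 150°, lat 19°.
Cell spans 2° lon × 1° lat.
west 150.000, east 152.000.

150.000, 152.000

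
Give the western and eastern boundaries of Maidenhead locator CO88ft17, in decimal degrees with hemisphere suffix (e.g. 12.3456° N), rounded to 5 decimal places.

Field C=2, O=14: +2·20° lon, +14·10° lat → SW at lon -140°, lat 50°.
Square 8, 8: +8·2° lon, +8·1° lat → SW at lon -124°, lat 58°.
Subsquare f=5, t=19: +5·0.0833333° lon, +19·0.0416667° lat → SW at lon -123.583°, lat 58.7917°.
Extended square 1, 7: +1·0.00833333° lon, +7·0.00416667° lat → SW at lon -123.575°, lat 58.8208°.
Cell spans 0.00833333° lon × 0.00416667° lat.
west 123.57500° W, east 123.56667° W.

123.57500° W, 123.56667° W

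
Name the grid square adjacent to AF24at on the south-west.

AF14xs

Longitude subsquare a = 0; −1 → -1, wraps to 23 = x, carry into square.
Longitude square 2; −1 → 1.
Latitude subsquare t = 19; −1 → 18 = s.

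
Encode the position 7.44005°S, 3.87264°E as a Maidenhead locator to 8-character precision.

JI12wn44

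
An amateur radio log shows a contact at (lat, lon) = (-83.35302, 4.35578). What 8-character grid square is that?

JA26ep25

Shift to the Maidenhead origin (180°W, 90°S): lon 184.35578, lat 6.64698.
Field: lon ⌊184.35578/20⌋ = 9 → J; lat ⌊6.64698/10⌋ = 0 → A.
Square: lon ⌊4.35578/2⌋ = 2; lat ⌊6.64698/1⌋ = 6.
Subsquare: lon ⌊0.35578/0.0833333⌋ = 4 → e; lat ⌊0.64698/0.0416667⌋ = 15 → p.
Extended square: lon ⌊0.02245/0.00833333⌋ = 2; lat ⌊0.02198/0.00416667⌋ = 5.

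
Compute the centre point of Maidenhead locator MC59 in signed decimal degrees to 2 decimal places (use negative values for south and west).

-60.50, 71.00

Field M=12, C=2: +12·20° lon, +2·10° lat → SW at lon 60°, lat -70°.
Square 5, 9: +5·2° lon, +9·1° lat → SW at lon 70°, lat -61°.
Cell spans 2° lon × 1° lat. Centre is SW corner plus half of each.
latitude -60.50, longitude 71.00.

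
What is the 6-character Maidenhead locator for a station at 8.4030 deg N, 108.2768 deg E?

OJ48dj

Shift to the Maidenhead origin (180°W, 90°S): lon 288.2768, lat 98.4030.
Field: 288.2768/20 → 14 → O, 98.4030/10 → 9 → J; chars OJ.
Square: 8.2768/2 → 4, 8.4030/1 → 8; chars 48.
Subsquare: 0.2768/0.0833333 → 3 → d, 0.4030/0.0416667 → 9 → j; chars dj.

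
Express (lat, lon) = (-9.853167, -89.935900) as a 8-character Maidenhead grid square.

EI50ad75

Shift to the Maidenhead origin (180°W, 90°S): lon 90.06410, lat 80.14683.
Field: 90.06410/20 → 4 → E, 80.14683/10 → 8 → I; chars EI.
Square: 10.06410/2 → 5, 0.14683/1 → 0; chars 50.
Subsquare: 0.06410/0.0833333 → 0 → a, 0.14683/0.0416667 → 3 → d; chars ad.
Extended square: 0.06410/0.00833333 → 7, 0.02183/0.00416667 → 5; chars 75.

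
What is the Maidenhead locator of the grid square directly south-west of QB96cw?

Longitude subsquare c = 2; −1 → 1 = b.
Latitude subsquare w = 22; −1 → 21 = v.

QB96bv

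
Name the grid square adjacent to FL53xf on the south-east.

Longitude subsquare x = 23; +1 → 24, wraps to 0 = a, carry into square.
Longitude square 5; +1 → 6.
Latitude subsquare f = 5; −1 → 4 = e.

FL63ae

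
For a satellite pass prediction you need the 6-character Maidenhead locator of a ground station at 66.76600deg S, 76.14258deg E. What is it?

MC83bf

Add 180° to longitude and 90° to latitude: 256.1426, 23.2340.
Field: lon ⌊256.1426/20⌋ = 12 → M; lat ⌊23.2340/10⌋ = 2 → C.
Square: lon ⌊16.1426/2⌋ = 8; lat ⌊3.2340/1⌋ = 3.
Subsquare: lon ⌊0.1426/0.0833333⌋ = 1 → b; lat ⌊0.2340/0.0416667⌋ = 5 → f.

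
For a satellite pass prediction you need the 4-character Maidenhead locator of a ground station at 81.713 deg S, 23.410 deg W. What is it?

HA88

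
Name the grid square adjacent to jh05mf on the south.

JH05me

Latitude subsquare f = 5; −1 → 4 = e.
The longitude characters are unchanged.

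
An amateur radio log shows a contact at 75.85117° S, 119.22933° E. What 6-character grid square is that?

OB94od

Shift to the Maidenhead origin (180°W, 90°S): lon 299.2293, lat 14.1488.
Field: lon ⌊299.2293/20⌋ = 14 → O; lat ⌊14.1488/10⌋ = 1 → B.
Square: lon ⌊19.2293/2⌋ = 9; lat ⌊4.1488/1⌋ = 4.
Subsquare: lon ⌊1.2293/0.0833333⌋ = 14 → o; lat ⌊0.1488/0.0416667⌋ = 3 → d.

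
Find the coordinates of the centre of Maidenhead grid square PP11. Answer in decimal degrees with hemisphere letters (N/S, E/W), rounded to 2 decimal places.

Field P=15, P=15: +15·20° lon, +15·10° lat → SW at lon 120°, lat 60°.
Square 1, 1: +1·2° lon, +1·1° lat → SW at lon 122°, lat 61°.
Cell spans 2° lon × 1° lat. Centre is SW corner plus half of each.
latitude 61.50° N, longitude 123.00° E.

61.50° N, 123.00° E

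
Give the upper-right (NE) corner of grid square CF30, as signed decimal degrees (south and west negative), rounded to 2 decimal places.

-39.00, -132.00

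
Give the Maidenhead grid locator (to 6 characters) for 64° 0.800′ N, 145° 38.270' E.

Offset from 180°W / 90°S: lon 325.6378°, lat 154.0133°.
Field (20°×10°, letters A–R): 325.6378/20 → 16 → Q, 154.0133/10 → 15 → P; chars QP.
Square (2°×1°, digits 0–9): 5.6378/2 → 2, 4.0133/1 → 4; chars 24.
Subsquare (5′×2.5′, letters a–x): 1.6378/0.0833333 → 19 → t, 0.0133/0.0416667 → 0 → a; chars ta.

QP24ta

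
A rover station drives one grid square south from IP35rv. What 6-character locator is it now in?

Latitude subsquare v = 21; −1 → 20 = u.
The longitude characters are unchanged.

IP35ru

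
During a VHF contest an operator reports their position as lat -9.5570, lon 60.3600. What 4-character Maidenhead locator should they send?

Shift to the Maidenhead origin (180°W, 90°S): lon 240.36, lat 80.44.
Field: 240.36/20 → 12 → M, 80.44/10 → 8 → I; chars MI.
Square: 0.36/2 → 0, 0.44/1 → 0; chars 00.

MI00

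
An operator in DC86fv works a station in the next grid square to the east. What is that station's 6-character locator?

DC86gv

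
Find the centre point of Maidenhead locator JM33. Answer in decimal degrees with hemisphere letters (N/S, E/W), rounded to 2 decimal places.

33.50° N, 7.00° E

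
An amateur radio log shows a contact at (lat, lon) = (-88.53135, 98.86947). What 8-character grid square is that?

Offset from 180°W / 90°S: lon 278.86947°, lat 1.46865°.
Field: lon ⌊278.86947/20⌋ = 13 → N; lat ⌊1.46865/10⌋ = 0 → A.
Square: lon ⌊18.86947/2⌋ = 9; lat ⌊1.46865/1⌋ = 1.
Subsquare: lon ⌊0.86947/0.0833333⌋ = 10 → k; lat ⌊0.46865/0.0416667⌋ = 11 → l.
Extended square: lon ⌊0.03614/0.00833333⌋ = 4; lat ⌊0.01032/0.00416667⌋ = 2.

NA91kl42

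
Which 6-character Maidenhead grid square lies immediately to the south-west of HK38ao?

HK28xn

Longitude subsquare a = 0; −1 → -1, wraps to 23 = x, carry into square.
Longitude square 3; −1 → 2.
Latitude subsquare o = 14; −1 → 13 = n.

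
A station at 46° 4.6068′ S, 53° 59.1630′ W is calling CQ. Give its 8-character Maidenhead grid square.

GE33aw11

Offset from 180°W / 90°S: lon 126.01395°, lat 43.92322°.
Field: 126.01395/20 → 6 → G, 43.92322/10 → 4 → E; chars GE.
Square: 6.01395/2 → 3, 3.92322/1 → 3; chars 33.
Subsquare: 0.01395/0.0833333 → 0 → a, 0.92322/0.0416667 → 22 → w; chars aw.
Extended square: 0.01395/0.00833333 → 1, 0.00655/0.00416667 → 1; chars 11.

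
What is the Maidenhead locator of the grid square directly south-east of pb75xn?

Longitude subsquare x = 23; +1 → 24, wraps to 0 = a, carry into square.
Longitude square 7; +1 → 8.
Latitude subsquare n = 13; −1 → 12 = m.

PB85am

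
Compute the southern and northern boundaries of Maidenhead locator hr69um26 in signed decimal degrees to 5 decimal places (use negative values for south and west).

Field H=7, R=17: +7·20° lon, +17·10° lat → SW at lon -40°, lat 80°.
Square 6, 9: +6·2° lon, +9·1° lat → SW at lon -28°, lat 89°.
Subsquare u=20, m=12: +20·0.0833333° lon, +12·0.0416667° lat → SW at lon -26.3333°, lat 89.5°.
Extended square 2, 6: +2·0.00833333° lon, +6·0.00416667° lat → SW at lon -26.3167°, lat 89.525°.
Cell spans 0.00833333° lon × 0.00416667° lat.
south 89.52500, north 89.52917.

89.52500, 89.52917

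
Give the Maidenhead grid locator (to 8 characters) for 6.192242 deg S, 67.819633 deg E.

MI33vt83

Add 180° to longitude and 90° to latitude: 247.81963, 83.80776.
Field: 247.81963/20 → 12 → M, 83.80776/10 → 8 → I; chars MI.
Square: 7.81963/2 → 3, 3.80776/1 → 3; chars 33.
Subsquare: 1.81963/0.0833333 → 21 → v, 0.80776/0.0416667 → 19 → t; chars vt.
Extended square: 0.06963/0.00833333 → 8, 0.01609/0.00416667 → 3; chars 83.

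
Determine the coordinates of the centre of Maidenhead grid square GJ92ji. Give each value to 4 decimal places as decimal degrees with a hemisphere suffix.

Field G=6, J=9: +6·20° lon, +9·10° lat → SW at lon -60°, lat 0°.
Square 9, 2: +9·2° lon, +2·1° lat → SW at lon -42°, lat 2°.
Subsquare j=9, i=8: +9·0.0833333° lon, +8·0.0416667° lat → SW at lon -41.25°, lat 2.33333°.
Cell spans 0.0833333° lon × 0.0416667° lat. Centre is SW corner plus half of each.
latitude 2.3542° N, longitude 41.2083° W.

2.3542° N, 41.2083° W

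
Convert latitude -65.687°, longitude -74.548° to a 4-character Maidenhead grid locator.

Shift to the Maidenhead origin (180°W, 90°S): lon 105.45, lat 24.31.
Field: 105.45/20 → 5 → F, 24.31/10 → 2 → C; chars FC.
Square: 5.45/2 → 2, 4.31/1 → 4; chars 24.

FC24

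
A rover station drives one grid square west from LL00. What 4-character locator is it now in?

KL90

Longitude square 0; −1 → -1, wraps to 9, carry into field.
Longitude field L = 11; −1 → 10 = K.
The latitude characters are unchanged.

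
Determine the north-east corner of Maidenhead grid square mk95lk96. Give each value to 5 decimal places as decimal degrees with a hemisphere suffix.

Field M=12, K=10: +12·20° lon, +10·10° lat → SW at lon 60°, lat 10°.
Square 9, 5: +9·2° lon, +5·1° lat → SW at lon 78°, lat 15°.
Subsquare l=11, k=10: +11·0.0833333° lon, +10·0.0416667° lat → SW at lon 78.9167°, lat 15.4167°.
Extended square 9, 6: +9·0.00833333° lon, +6·0.00416667° lat → SW at lon 78.9917°, lat 15.4417°.
Cell spans 0.00833333° lon × 0.00416667° lat. NE corner is SW corner plus one full cell.
latitude 15.44583° N, longitude 79.00000° E.

15.44583° N, 79.00000° E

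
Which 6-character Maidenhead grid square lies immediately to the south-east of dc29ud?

Longitude subsquare u = 20; +1 → 21 = v.
Latitude subsquare d = 3; −1 → 2 = c.

DC29vc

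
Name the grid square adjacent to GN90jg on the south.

Latitude subsquare g = 6; −1 → 5 = f.
The longitude characters are unchanged.

GN90jf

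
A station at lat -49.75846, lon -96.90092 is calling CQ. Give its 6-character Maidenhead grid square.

Add 180° to longitude and 90° to latitude: 83.0991, 40.2415.
Field: lon ⌊83.0991/20⌋ = 4 → E; lat ⌊40.2415/10⌋ = 4 → E.
Square: lon ⌊3.0991/2⌋ = 1; lat ⌊0.2415/1⌋ = 0.
Subsquare: lon ⌊1.0991/0.0833333⌋ = 13 → n; lat ⌊0.2415/0.0416667⌋ = 5 → f.

EE10nf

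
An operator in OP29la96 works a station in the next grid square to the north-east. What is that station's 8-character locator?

OP29ma07

Longitude extended square 9; +1 → 10, wraps to 0, carry into subsquare.
Longitude subsquare l = 11; +1 → 12 = m.
Latitude extended square 6; +1 → 7.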